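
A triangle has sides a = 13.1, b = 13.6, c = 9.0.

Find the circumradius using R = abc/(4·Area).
First find the area with Heron's formula.
s = (13.1 + 13.6 + 9.0)/2 = 17.85
Area = √(s(s−a)(s−b)(s−c)) = √(17.85·4.75·4.25·8.85) ≈ √3189.07 ≈ 56.4719
abc = 13.1·13.6·9.0 = 1603.44
R = abc/(4·Area) ≈ 1603.44/(4·56.4719) = 1603.44/225.887 ≈ 7.0984

R = 7.098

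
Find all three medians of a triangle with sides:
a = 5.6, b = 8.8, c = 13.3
Median formula: m_a = ½√(2b² + 2c² − a²) (and cyclically). a² = 31.36, b² = 77.44, c² = 176.89.
m_a = ½√(2·77.44 + 2·176.89 − 31.36) = ½√477.3 ≈ ½·21.8472 ≈ 10.9236
m_b = ½√(2·31.36 + 2·176.89 − 77.44) = ½√339.06 ≈ ½·18.4136 ≈ 9.20679
m_c = ½√(2·31.36 + 2·77.44 − 176.89) = ½√40.71 ≈ ½·6.38044 ≈ 3.19022

m_a = 10.92, m_b = 9.207, m_c = 3.19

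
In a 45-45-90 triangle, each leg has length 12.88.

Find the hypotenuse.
In a 45-45-90 triangle the sides are in ratio 1 : 1 : √2, so hypotenuse = leg·√2.
Hypotenuse = 12.88·√2 ≈ 12.88·1.41421 ≈ 18.2151

Hypotenuse = 12.88√2 = 18.22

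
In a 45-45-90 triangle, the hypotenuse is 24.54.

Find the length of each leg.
In a 45-45-90 triangle hypotenuse = leg·√2, so leg = hypotenuse/√2.
Leg = 24.54/√2 ≈ 24.54/1.41421 ≈ 17.3524

Each leg = 17.35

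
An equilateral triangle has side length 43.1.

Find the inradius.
r = Area/s with s the semi-perimeter.
Area = (√3/4)·43.1² = (√3/4)·1857.61 ≈ 0.433013·1857.61 ≈ 804.369
s = 3·43.1/2 = 64.65
r ≈ 804.369/64.65 ≈ 12.4419
(Equivalently r = side/(2√3) = 43.1/3.4641 ≈ 12.4419.)

r = 12.44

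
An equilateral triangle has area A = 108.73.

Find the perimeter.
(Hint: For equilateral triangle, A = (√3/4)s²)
A = (√3/4)s²  ⇒  s² = 4A/√3 = 4·108.73/√3 = 434.92/1.73205 ≈ 251.101
s ≈ √251.101 ≈ 15.8462
Perimeter = 3s ≈ 3·15.8462 ≈ 47.5385

Perimeter = 47.54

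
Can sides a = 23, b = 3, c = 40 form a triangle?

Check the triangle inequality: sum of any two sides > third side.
a + b vs c: 23 + 3 = 26 ≤ 40  ✗
a + c vs b: 23 + 40 = 63 > 3  ✓
b + c vs a: 3 + 40 = 43 > 23  ✓

No: 23 + 3 = 26 is not > 40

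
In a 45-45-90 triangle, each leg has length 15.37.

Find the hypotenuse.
In a 45-45-90 triangle the sides are in ratio 1 : 1 : √2, so hypotenuse = leg·√2.
Hypotenuse = 15.37·√2 ≈ 15.37·1.41421 ≈ 21.7365

Hypotenuse = 15.37√2 = 21.74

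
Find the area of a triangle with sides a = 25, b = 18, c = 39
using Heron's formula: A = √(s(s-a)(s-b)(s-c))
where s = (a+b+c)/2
s = (25 + 18 + 39)/2 = 82/2 = 41
s − a = 16, s − b = 23, s − c = 2
s(s−a)(s−b)(s−c) = 41·16·23·2 = 30176
Area = √30176 ≈ 173.712

s = 41.0, Area = 173.7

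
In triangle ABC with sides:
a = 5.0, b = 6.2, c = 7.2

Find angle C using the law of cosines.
c² = a² + b² − 2ab·cos(C)  ⇒  cos(C) = (a² + b² − c²)/(2ab)
cos(C) = (5.0² + 6.2² − 7.2²)/(2·5.0·6.2) = (25 + 38.44 − 51.84)/62 = 11.6/62 ≈ 0.187097
C = arccos(0.187097) ≈ 79.2166°

C = 79.22°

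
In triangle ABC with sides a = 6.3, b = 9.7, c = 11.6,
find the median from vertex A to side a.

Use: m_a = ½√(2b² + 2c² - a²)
m_a = ½√(2·9.7² + 2·11.6² − 6.3²) = ½√(2·94.09 + 2·134.56 − 39.69) = ½√(188.18 + 269.12 − 39.69) = ½√417.61
√417.61 ≈ 20.4355, so m_a ≈ 10.2178

m_a = 10.22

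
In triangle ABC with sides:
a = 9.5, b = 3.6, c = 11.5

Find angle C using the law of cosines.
c² = a² + b² − 2ab·cos(C)  ⇒  cos(C) = (a² + b² − c²)/(2ab)
cos(C) = (9.5² + 3.6² − 11.5²)/(2·9.5·3.6) = (90.25 + 12.96 − 132.25)/68.4 = -29.04/68.4 ≈ -0.424561
C = arccos(-0.424561) ≈ 115.123°

C = 115.1°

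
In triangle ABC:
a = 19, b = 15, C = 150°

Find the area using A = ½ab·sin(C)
A = ½·a·b·sin(C) = ½·19·15·sin(150°)
sin(150°) ≈ 0.5
A ≈ ½·285·0.5 = 142.5·0.5 ≈ 71.25

Area = 71.25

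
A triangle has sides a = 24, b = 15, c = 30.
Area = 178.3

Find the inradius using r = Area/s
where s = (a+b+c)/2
s = (24 + 15 + 30)/2 = 69/2 = 34.5
r = Area/s = 178.3/34.5 ≈ 5.16812

r = 5.168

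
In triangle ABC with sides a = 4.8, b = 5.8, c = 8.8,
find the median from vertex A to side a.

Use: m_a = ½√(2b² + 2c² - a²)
m_a = ½√(2·5.8² + 2·8.8² − 4.8²) = ½√(2·33.64 + 2·77.44 − 23.04) = ½√(67.28 + 154.88 − 23.04) = ½√199.12
√199.12 ≈ 14.111, so m_a ≈ 7.05549

m_a = 7.055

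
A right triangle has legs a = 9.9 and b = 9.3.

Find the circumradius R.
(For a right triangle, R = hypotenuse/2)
Hypotenuse c = √(a² + b²) = √(98.01 + 86.49) = √184.5 ≈ 13.5831
R = c/2 ≈ 13.5831/2 ≈ 6.79154

R = 6.792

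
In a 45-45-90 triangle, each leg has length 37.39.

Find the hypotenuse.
In a 45-45-90 triangle the sides are in ratio 1 : 1 : √2, so hypotenuse = leg·√2.
Hypotenuse = 37.39·√2 ≈ 37.39·1.41421 ≈ 52.8774

Hypotenuse = 37.39√2 = 52.88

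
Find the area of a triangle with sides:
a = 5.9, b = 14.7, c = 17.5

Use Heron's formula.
s = (5.9 + 14.7 + 17.5)/2 = 38.1/2 = 19.05
s − a = 13.15, s − b = 4.35, s − c = 1.55
s(s−a)(s−b)(s−c) = 19.05·13.15·4.35·1.55 ≈ 1689.05
Area = √1689.05 ≈ 41.098

Area = 41.1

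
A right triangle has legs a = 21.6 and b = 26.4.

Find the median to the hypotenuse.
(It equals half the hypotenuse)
Hypotenuse c = √(a² + b²) = √(466.56 + 696.96) = √1163.52 ≈ 34.1104
Median to hypotenuse = c/2 ≈ 34.1104/2 ≈ 17.0552

Median = 17.06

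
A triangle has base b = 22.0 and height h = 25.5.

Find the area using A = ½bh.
A = ½·b·h = ½·22.0·25.5 = ½·561 = 280.5

Area = 280.5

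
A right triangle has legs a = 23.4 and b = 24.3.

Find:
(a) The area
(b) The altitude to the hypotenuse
(a) The legs are perpendicular, so Area = ½·a·b = ½·23.4·24.3 = ½·568.62 = 284.31
(b) Hypotenuse c = √(a² + b²) = √(547.56 + 590.49) = √1138.05 ≈ 33.735
    Area = ½·c·h_c  ⇒  h_c = 2·Area/c = 568.62/33.735 ≈ 16.8555

Area = 284.31, h_c = 16.86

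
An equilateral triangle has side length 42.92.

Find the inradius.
r = Area/s with s the semi-perimeter.
Area = (√3/4)·42.92² = (√3/4)·1842.1264 ≈ 0.433013·1842.1264 ≈ 797.664
s = 3·42.92/2 = 64.38
r ≈ 797.664/64.38 ≈ 12.3899
(Equivalently r = side/(2√3) = 42.92/3.4641 ≈ 12.3899.)

r = 12.39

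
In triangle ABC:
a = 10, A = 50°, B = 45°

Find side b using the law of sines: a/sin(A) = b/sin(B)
a/sin(A) = b/sin(B)  ⇒  b = a·sin(B)/sin(A) = 10·sin(45°)/sin(50°)
sin(45°) ≈ 0.707107, sin(50°) ≈ 0.766044
b ≈ 10·0.707107/0.766044 ≈ 7.07107/0.766044 ≈ 9.23062

b = 9.231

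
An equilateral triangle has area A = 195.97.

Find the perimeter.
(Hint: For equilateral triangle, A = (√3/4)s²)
A = (√3/4)s²  ⇒  s² = 4A/√3 = 4·195.97/√3 = 783.88/1.73205 ≈ 452.573
s ≈ √452.573 ≈ 21.2738
Perimeter = 3s ≈ 3·21.2738 ≈ 63.8213

Perimeter = 63.82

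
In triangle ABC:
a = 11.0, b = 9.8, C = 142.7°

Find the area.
Two sides and the included angle (SAS): A = ½·a·b·sin(C) = ½·11.0·9.8·sin(142.7°)
sin(142.7°) ≈ 0.605988
A ≈ ½·107.8·0.605988 = 53.9·0.605988 ≈ 32.6628

Area = 32.66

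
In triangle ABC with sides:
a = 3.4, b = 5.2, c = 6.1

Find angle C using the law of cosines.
c² = a² + b² − 2ab·cos(C)  ⇒  cos(C) = (a² + b² − c²)/(2ab)
cos(C) = (3.4² + 5.2² − 6.1²)/(2·3.4·5.2) = (11.56 + 27.04 − 37.21)/35.36 = 1.39/35.36 ≈ 0.03931
C = arccos(0.03931) ≈ 87.7471°

C = 87.75°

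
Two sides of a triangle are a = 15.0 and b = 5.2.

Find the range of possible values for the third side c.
Triangle inequality: |a − b| < c < a + b
|a − b| = |15.0 − 5.2| = 9.8
a + b = 15.0 + 5.2 = 20.2

9.8 < c < 20.2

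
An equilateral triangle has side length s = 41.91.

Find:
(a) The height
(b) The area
(a) The height splits the triangle into two 30-60-90 halves: h = s·√3/2 = 41.91·1.73205/2 ≈ 72.5902/2 ≈ 36.2951
(b) Area = (√3/4)·s² = (√3/4)·41.91² = (√3/4)·1756.4481 ≈ 0.433013·1756.4481 ≈ 760.564

Height = 36.3, Area = 760.6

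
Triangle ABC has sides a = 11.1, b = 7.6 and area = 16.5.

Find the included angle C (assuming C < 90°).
Area = ½·a·b·sin(C)  ⇒  sin(C) = 2·Area/(a·b) = 2·16.5/(11.1·7.6) = 33/84.36 ≈ 0.391181
C = arcsin(0.391181) ≈ 23.028° (taking the acute solution since C < 90°)

C = 23.03°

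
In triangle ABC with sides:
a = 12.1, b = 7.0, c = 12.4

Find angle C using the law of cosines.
c² = a² + b² − 2ab·cos(C)  ⇒  cos(C) = (a² + b² − c²)/(2ab)
cos(C) = (12.1² + 7.0² − 12.4²)/(2·12.1·7.0) = (146.41 + 49 − 153.76)/169.4 = 41.65/169.4 ≈ 0.245868
C = arccos(0.245868) ≈ 75.7669°

C = 75.77°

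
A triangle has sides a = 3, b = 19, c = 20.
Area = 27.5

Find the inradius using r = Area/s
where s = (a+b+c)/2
s = (3 + 19 + 20)/2 = 42/2 = 21
r = Area/s = 27.5/21 ≈ 1.30952

r = 1.31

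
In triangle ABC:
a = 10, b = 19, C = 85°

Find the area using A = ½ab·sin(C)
A = ½·a·b·sin(C) = ½·10·19·sin(85°)
sin(85°) ≈ 0.996195
A ≈ ½·190·0.996195 = 95·0.996195 ≈ 94.6385

Area = 94.64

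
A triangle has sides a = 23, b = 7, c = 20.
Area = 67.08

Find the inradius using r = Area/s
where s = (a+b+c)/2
s = (23 + 7 + 20)/2 = 50/2 = 25
r = Area/s = 67.08/25 ≈ 2.6832

r = 2.683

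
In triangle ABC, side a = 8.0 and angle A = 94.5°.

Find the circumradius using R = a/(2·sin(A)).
R = a/(2·sin(A)) = 8.0/(2·sin(94.5°))
sin(94.5°) ≈ 0.996917
R ≈ 8.0/(2·0.996917) = 8.0/1.99383 ≈ 4.01237

R = 4.012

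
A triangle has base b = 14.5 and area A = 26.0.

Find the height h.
A = ½·b·h  ⇒  h = 2A/b = 2·26.0/14.5 = 52/14.5 ≈ 3.58621

h = 3.586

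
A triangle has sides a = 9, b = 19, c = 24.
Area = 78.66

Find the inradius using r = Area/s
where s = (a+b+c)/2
s = (9 + 19 + 24)/2 = 52/2 = 26
r = Area/s = 78.66/26 ≈ 3.02538

r = 3.025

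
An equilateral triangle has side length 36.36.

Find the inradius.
r = Area/s with s the semi-perimeter.
Area = (√3/4)·36.36² = (√3/4)·1322.0496 ≈ 0.433013·1322.0496 ≈ 572.464
s = 3·36.36/2 = 54.54
r ≈ 572.464/54.54 ≈ 10.4962
(Equivalently r = side/(2√3) = 36.36/3.4641 ≈ 10.4962.)

r = 10.5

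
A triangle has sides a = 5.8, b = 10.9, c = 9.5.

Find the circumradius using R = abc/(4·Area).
First find the area with Heron's formula.
s = (5.8 + 10.9 + 9.5)/2 = 13.1
Area = √(s(s−a)(s−b)(s−c)) = √(13.1·7.3·2.2·3.6) ≈ √757.39 ≈ 27.5207
abc = 5.8·10.9·9.5 = 600.59
R = abc/(4·Area) ≈ 600.59/(4·27.5207) = 600.59/110.083 ≈ 5.4558

R = 5.456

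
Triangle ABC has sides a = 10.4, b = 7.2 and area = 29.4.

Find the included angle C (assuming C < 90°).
Area = ½·a·b·sin(C)  ⇒  sin(C) = 2·Area/(a·b) = 2·29.4/(10.4·7.2) = 58.8/74.88 ≈ 0.785256
C = arcsin(0.785256) ≈ 51.7444° (taking the acute solution since C < 90°)

C = 51.74°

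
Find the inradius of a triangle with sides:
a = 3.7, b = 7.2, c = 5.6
r = Area/s where s is the semi-perimeter.
s = (3.7 + 7.2 + 5.6)/2 = 16.5/2 = 8.25
Area = √(s(s−a)(s−b)(s−c)) = √(8.25·4.55·1.05·2.65) ≈ √104.448 ≈ 10.22
r ≈ 10.22/8.25 ≈ 1.23879

r = 1.239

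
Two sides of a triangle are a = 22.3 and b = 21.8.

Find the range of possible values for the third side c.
Triangle inequality: |a − b| < c < a + b
|a − b| = |22.3 − 21.8| = 0.5
a + b = 22.3 + 21.8 = 44.1

0.5 < c < 44.1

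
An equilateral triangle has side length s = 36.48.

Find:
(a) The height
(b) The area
(a) The height splits the triangle into two 30-60-90 halves: h = s·√3/2 = 36.48·1.73205/2 ≈ 63.1852/2 ≈ 31.5926
(b) Area = (√3/4)·s² = (√3/4)·36.48² = (√3/4)·1330.7904 ≈ 0.433013·1330.7904 ≈ 576.249

Height = 31.59, Area = 576.2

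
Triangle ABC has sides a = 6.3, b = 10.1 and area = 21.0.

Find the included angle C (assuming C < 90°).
Area = ½·a·b·sin(C)  ⇒  sin(C) = 2·Area/(a·b) = 2·21.0/(6.3·10.1) = 42/63.63 ≈ 0.660066
C = arcsin(0.660066) ≈ 41.3049° (taking the acute solution since C < 90°)

C = 41.3°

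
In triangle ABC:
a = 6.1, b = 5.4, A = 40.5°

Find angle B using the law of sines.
a/sin(A) = b/sin(B)  ⇒  sin(B) = b·sin(A)/a = 5.4·sin(40.5°)/6.1
sin(40.5°) ≈ 0.649448
sin(B) ≈ 5.4·0.649448/6.1 ≈ 3.50702/6.1 ≈ 0.574921
B = arcsin(0.574921) ≈ 35.0941°
(Since b ≤ a we need B ≤ A, so the obtuse alternative 180° − 35.0941° ≈ 144.906° is rejected.)

B = 35.09°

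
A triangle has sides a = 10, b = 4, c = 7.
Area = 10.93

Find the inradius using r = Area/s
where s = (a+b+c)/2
s = (10 + 4 + 7)/2 = 21/2 = 10.5
r = Area/s = 10.93/10.5 ≈ 1.04095

r = 1.041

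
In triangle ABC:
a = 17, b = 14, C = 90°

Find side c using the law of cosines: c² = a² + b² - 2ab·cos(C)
c² = 17² + 14² − 2·17·14·cos(90°)
cos(90°) ≈ 0
c² ≈ 289 + 196 − 476·(0) ≈ 485 − 0 ≈ 485
c ≈ √485 ≈ 22.0227

c = 22.02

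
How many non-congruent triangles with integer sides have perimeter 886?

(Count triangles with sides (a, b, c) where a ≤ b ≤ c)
Let a ≤ b ≤ c with a + b + c = 886. The only binding inequality is a + b > c, i.e. 886 − c > c, so c < 886/2; and c ≥ 886/3 since c is the largest side.
So 296 ≤ c ≤ 442. For each c, b runs from ⌈(886 − c)/2⌉ up to c (then a = 886 − b − c satisfies 1 ≤ a ≤ b automatically), giving c − ⌈(886 − c)/2⌉ + 1 choices.
Summing over c: 2 + 3 + 5 + 6 + … + 219 + 221  (147 terms, c = 296, …, 442) = 16354
Check (closed form: nearest integer to p²/48 for even p, (p+3)²/48 for odd p): 886²/48 = 784996/48 ≈ 16354.08 → 16354

16354 triangles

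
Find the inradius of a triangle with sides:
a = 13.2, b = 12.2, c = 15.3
r = Area/s where s is the semi-perimeter.
s = (13.2 + 12.2 + 15.3)/2 = 40.7/2 = 20.35
Area = √(s(s−a)(s−b)(s−c)) = √(20.35·7.15·8.15·5.05) ≈ √5988.52 ≈ 77.3855
r ≈ 77.3855/20.35 ≈ 3.80273

r = 3.803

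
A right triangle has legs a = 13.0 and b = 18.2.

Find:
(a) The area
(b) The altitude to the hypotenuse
(a) The legs are perpendicular, so Area = ½·a·b = ½·13.0·18.2 = ½·236.6 = 118.3
(b) Hypotenuse c = √(a² + b²) = √(169 + 331.24) = √500.24 ≈ 22.366
    Area = ½·c·h_c  ⇒  h_c = 2·Area/c = 236.6/22.366 ≈ 10.5785

Area = 118.3, h_c = 10.58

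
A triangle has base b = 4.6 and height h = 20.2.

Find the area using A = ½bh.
A = ½·b·h = ½·4.6·20.2 = ½·92.92 = 46.46

Area = 46.46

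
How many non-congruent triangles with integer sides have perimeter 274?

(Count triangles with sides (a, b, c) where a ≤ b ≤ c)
Let a ≤ b ≤ c with a + b + c = 274. The only binding inequality is a + b > c, i.e. 274 − c > c, so c < 274/2; and c ≥ 274/3 since c is the largest side.
So 92 ≤ c ≤ 136. For each c, b runs from ⌈(274 − c)/2⌉ up to c (then a = 274 − b − c satisfies 1 ≤ a ≤ b automatically), giving c − ⌈(274 − c)/2⌉ + 1 choices.
Summing over c: 2 + 3 + 5 + 6 + … + 66 + 68  (45 terms, c = 92, …, 136) = 1564
Check (closed form: nearest integer to p²/48 for even p, (p+3)²/48 for odd p): 274²/48 = 75076/48 ≈ 1564.08 → 1564

1564 triangles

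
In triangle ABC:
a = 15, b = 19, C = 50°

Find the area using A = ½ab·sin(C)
A = ½·a·b·sin(C) = ½·15·19·sin(50°)
sin(50°) ≈ 0.766044
A ≈ ½·285·0.766044 = 142.5·0.766044 ≈ 109.161

Area = 109.2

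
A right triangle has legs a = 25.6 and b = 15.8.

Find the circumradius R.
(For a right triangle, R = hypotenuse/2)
Hypotenuse c = √(a² + b²) = √(655.36 + 249.64) = √905 ≈ 30.0832
R = c/2 ≈ 30.0832/2 ≈ 15.0416

R = 15.04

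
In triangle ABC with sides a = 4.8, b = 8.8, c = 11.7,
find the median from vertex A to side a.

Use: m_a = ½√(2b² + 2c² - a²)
m_a = ½√(2·8.8² + 2·11.7² − 4.8²) = ½√(2·77.44 + 2·136.89 − 23.04) = ½√(154.88 + 273.78 − 23.04) = ½√405.62
√405.62 ≈ 20.14, so m_a ≈ 10.07

m_a = 10.07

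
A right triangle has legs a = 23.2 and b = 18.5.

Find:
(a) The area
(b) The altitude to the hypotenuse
(a) The legs are perpendicular, so Area = ½·a·b = ½·23.2·18.5 = ½·429.2 = 214.6
(b) Hypotenuse c = √(a² + b²) = √(538.24 + 342.25) = √880.49 ≈ 29.6731
    Area = ½·c·h_c  ⇒  h_c = 2·Area/c = 429.2/29.6731 ≈ 14.4643

Area = 214.6, h_c = 14.46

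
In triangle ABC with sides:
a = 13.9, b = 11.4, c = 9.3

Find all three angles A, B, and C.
Law of cosines for each angle (a² = 193.21, b² = 129.96, c² = 86.49):
cos(A) = (b² + c² − a²)/(2bc) = (129.96 + 86.49 − 193.21)/(2·11.4·9.3) = 23.24/212.04 ≈ 0.109602  ⇒  A ≈ 83.7076°
cos(B) = (a² + c² − b²)/(2ac) = (193.21 + 86.49 − 129.96)/(2·13.9·9.3) = 149.74/258.54 ≈ 0.579175  ⇒  B ≈ 54.6074°
cos(C) = (a² + b² − c²)/(2ab) = (193.21 + 129.96 − 86.49)/(2·13.9·11.4) = 236.68/316.92 ≈ 0.746813  ⇒  C ≈ 41.6849°
Check: A + B + C ≈ 180°

A = 83.71°, B = 54.61°, C = 41.68°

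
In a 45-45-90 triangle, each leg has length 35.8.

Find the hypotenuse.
In a 45-45-90 triangle the sides are in ratio 1 : 1 : √2, so hypotenuse = leg·√2.
Hypotenuse = 35.8·√2 ≈ 35.8·1.41421 ≈ 50.6288

Hypotenuse = 35.8√2 = 50.63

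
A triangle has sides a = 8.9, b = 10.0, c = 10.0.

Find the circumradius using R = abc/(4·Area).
First find the area with Heron's formula.
s = (8.9 + 10.0 + 10.0)/2 = 14.45
Area = √(s(s−a)(s−b)(s−c)) = √(14.45·5.55·4.45·4.45) ≈ √1588.11 ≈ 39.8511
abc = 8.9·10.0·10.0 = 890
R = abc/(4·Area) ≈ 890/(4·39.8511) = 890/159.404 ≈ 5.58328

R = 5.583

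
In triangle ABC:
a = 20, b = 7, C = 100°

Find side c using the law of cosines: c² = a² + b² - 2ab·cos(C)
c² = 20² + 7² − 2·20·7·cos(100°)
cos(100°) ≈ -0.173648
c² ≈ 400 + 49 − 280·(-0.173648) ≈ 449 + 48.6215 ≈ 497.621
c ≈ √497.621 ≈ 22.3074

c = 22.31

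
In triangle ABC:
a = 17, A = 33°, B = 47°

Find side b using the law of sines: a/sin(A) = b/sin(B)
a/sin(A) = b/sin(B)  ⇒  b = a·sin(B)/sin(A) = 17·sin(47°)/sin(33°)
sin(47°) ≈ 0.731354, sin(33°) ≈ 0.544639
b ≈ 17·0.731354/0.544639 ≈ 12.433/0.544639 ≈ 22.828

b = 22.83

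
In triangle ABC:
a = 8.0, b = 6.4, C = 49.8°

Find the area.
Two sides and the included angle (SAS): A = ½·a·b·sin(C) = ½·8.0·6.4·sin(49.8°)
sin(49.8°) ≈ 0.763796
A ≈ ½·51.2·0.763796 = 25.6·0.763796 ≈ 19.5532

Area = 19.55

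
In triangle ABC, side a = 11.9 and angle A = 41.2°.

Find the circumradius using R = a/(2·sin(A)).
R = a/(2·sin(A)) = 11.9/(2·sin(41.2°))
sin(41.2°) ≈ 0.658689
R ≈ 11.9/(2·0.658689) = 11.9/1.31738 ≈ 9.03309

R = 9.033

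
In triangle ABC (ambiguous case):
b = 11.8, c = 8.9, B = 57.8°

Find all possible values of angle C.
b/sin(B) = c/sin(C)  ⇒  sin(C) = c·sin(B)/b = 8.9·sin(57.8°)/11.8
sin(57.8°) ≈ 0.846193
sin(C) ≈ 8.9·0.846193/11.8 ≈ 7.53112/11.8 ≈ 0.63823
Candidate 1: C₁ = arcsin(0.63823) ≈ 39.66°  →  A = 180° − 57.8° − 39.66° ≈ 82.54° > 0, valid
Candidate 2: C₂ = 180° − C₁ ≈ 140.34°  →  A = 180° − 57.8° − 140.34° ≈ -18.14° ≤ 0, not a valid triangle

C = 39.66° (one solution)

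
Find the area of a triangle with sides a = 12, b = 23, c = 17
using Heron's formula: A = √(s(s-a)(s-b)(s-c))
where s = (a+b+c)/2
s = (12 + 23 + 17)/2 = 52/2 = 26
s − a = 14, s − b = 3, s − c = 9
s(s−a)(s−b)(s−c) = 26·14·3·9 = 9828
Area = √9828 ≈ 99.1363

s = 26.0, Area = 99.14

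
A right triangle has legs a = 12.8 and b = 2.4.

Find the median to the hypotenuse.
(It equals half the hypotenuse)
Hypotenuse c = √(a² + b²) = √(163.84 + 5.76) = √169.6 ≈ 13.0231
Median to hypotenuse = c/2 ≈ 13.0231/2 ≈ 6.51153

Median = 6.512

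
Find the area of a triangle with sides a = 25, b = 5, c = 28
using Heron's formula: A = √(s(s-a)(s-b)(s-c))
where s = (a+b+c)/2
s = (25 + 5 + 28)/2 = 58/2 = 29
s − a = 4, s − b = 24, s − c = 1
s(s−a)(s−b)(s−c) = 29·4·24·1 = 2784
Area = √2784 ≈ 52.7636

s = 29.0, Area = 52.76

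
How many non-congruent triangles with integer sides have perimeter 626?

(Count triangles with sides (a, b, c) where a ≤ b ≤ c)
Let a ≤ b ≤ c with a + b + c = 626. The only binding inequality is a + b > c, i.e. 626 − c > c, so c < 626/2; and c ≥ 626/3 since c is the largest side.
So 209 ≤ c ≤ 312. For each c, b runs from ⌈(626 − c)/2⌉ up to c (then a = 626 − b − c satisfies 1 ≤ a ≤ b automatically), giving c − ⌈(626 − c)/2⌉ + 1 choices.
Summing over c: 1 + 3 + 4 + 6 + … + 154 + 156  (104 terms, c = 209, …, 312) = 8164
Check (closed form: nearest integer to p²/48 for even p, (p+3)²/48 for odd p): 626²/48 = 391876/48 ≈ 8164.08 → 8164

8164 triangles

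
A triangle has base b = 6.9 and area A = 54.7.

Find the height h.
A = ½·b·h  ⇒  h = 2A/b = 2·54.7/6.9 = 109.4/6.9 ≈ 15.8551

h = 15.86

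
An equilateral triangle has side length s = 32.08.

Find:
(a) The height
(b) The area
(a) The height splits the triangle into two 30-60-90 halves: h = s·√3/2 = 32.08·1.73205/2 ≈ 55.5642/2 ≈ 27.7821
(b) Area = (√3/4)·s² = (√3/4)·32.08² = (√3/4)·1029.1264 ≈ 0.433013·1029.1264 ≈ 445.625

Height = 27.78, Area = 445.6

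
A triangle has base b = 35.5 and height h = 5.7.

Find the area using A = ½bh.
A = ½·b·h = ½·35.5·5.7 = ½·202.35 = 101.175

Area = 101.175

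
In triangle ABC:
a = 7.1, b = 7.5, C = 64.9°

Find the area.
Two sides and the included angle (SAS): A = ½·a·b·sin(C) = ½·7.1·7.5·sin(64.9°)
sin(64.9°) ≈ 0.905569
A ≈ ½·53.25·0.905569 = 26.625·0.905569 ≈ 24.1108

Area = 24.11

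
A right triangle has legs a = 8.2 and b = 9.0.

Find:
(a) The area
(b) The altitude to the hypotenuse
(a) The legs are perpendicular, so Area = ½·a·b = ½·8.2·9.0 = ½·73.8 = 36.9
(b) Hypotenuse c = √(a² + b²) = √(67.24 + 81) = √148.24 ≈ 12.1754
    Area = ½·c·h_c  ⇒  h_c = 2·Area/c = 73.8/12.1754 ≈ 6.06141

Area = 36.9, h_c = 6.061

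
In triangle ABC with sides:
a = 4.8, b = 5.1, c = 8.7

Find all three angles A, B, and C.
Law of cosines for each angle (a² = 23.04, b² = 26.01, c² = 75.69):
cos(A) = (b² + c² − a²)/(2bc) = (26.01 + 75.69 − 23.04)/(2·5.1·8.7) = 78.66/88.74 ≈ 0.88641  ⇒  A ≈ 27.5745°
cos(B) = (a² + c² − b²)/(2ac) = (23.04 + 75.69 − 26.01)/(2·4.8·8.7) = 72.72/83.52 ≈ 0.87069  ⇒  B ≈ 29.4611°
cos(C) = (a² + b² − c²)/(2ab) = (23.04 + 26.01 − 75.69)/(2·4.8·5.1) = -26.64/48.96 ≈ -0.544118  ⇒  C ≈ 122.964°
Check: A + B + C ≈ 180°

A = 27.57°, B = 29.46°, C = 123°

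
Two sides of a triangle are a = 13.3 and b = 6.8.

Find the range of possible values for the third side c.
Triangle inequality: |a − b| < c < a + b
|a − b| = |13.3 − 6.8| = 6.5
a + b = 13.3 + 6.8 = 20.1

6.5 < c < 20.1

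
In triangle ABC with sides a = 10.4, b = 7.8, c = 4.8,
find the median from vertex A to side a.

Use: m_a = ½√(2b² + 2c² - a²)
m_a = ½√(2·7.8² + 2·4.8² − 10.4²) = ½√(2·60.84 + 2·23.04 − 108.16) = ½√(121.68 + 46.08 − 108.16) = ½√59.6
√59.6 ≈ 7.7201, so m_a ≈ 3.86005

m_a = 3.86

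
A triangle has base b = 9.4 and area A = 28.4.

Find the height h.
A = ½·b·h  ⇒  h = 2A/b = 2·28.4/9.4 = 56.8/9.4 ≈ 6.04255

h = 6.043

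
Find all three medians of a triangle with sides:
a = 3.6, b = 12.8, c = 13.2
Median formula: m_a = ½√(2b² + 2c² − a²) (and cyclically). a² = 12.96, b² = 163.84, c² = 174.24.
m_a = ½√(2·163.84 + 2·174.24 − 12.96) = ½√663.2 ≈ ½·25.7527 ≈ 12.8763
m_b = ½√(2·12.96 + 2·174.24 − 163.84) = ½√210.56 ≈ ½·14.5107 ≈ 7.25534
m_c = ½√(2·12.96 + 2·163.84 − 174.24) = ½√179.36 ≈ ½·13.3925 ≈ 6.69627

m_a = 12.88, m_b = 7.255, m_c = 6.696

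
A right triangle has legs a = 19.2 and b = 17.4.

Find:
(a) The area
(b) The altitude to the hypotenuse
(a) The legs are perpendicular, so Area = ½·a·b = ½·19.2·17.4 = ½·334.08 = 167.04
(b) Hypotenuse c = √(a² + b²) = √(368.64 + 302.76) = √671.4 ≈ 25.9114
    Area = ½·c·h_c  ⇒  h_c = 2·Area/c = 334.08/25.9114 ≈ 12.8932

Area = 167.04, h_c = 12.89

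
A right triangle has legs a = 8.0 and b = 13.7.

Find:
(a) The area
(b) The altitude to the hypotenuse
(a) The legs are perpendicular, so Area = ½·a·b = ½·8.0·13.7 = ½·109.6 = 54.8
(b) Hypotenuse c = √(a² + b²) = √(64 + 187.69) = √251.69 ≈ 15.8647
    Area = ½·c·h_c  ⇒  h_c = 2·Area/c = 109.6/15.8647 ≈ 6.9084

Area = 54.8, h_c = 6.908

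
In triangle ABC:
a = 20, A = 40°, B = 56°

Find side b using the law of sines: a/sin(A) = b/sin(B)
a/sin(A) = b/sin(B)  ⇒  b = a·sin(B)/sin(A) = 20·sin(56°)/sin(40°)
sin(56°) ≈ 0.829038, sin(40°) ≈ 0.642788
b ≈ 20·0.829038/0.642788 ≈ 16.5808/0.642788 ≈ 25.7951

b = 25.8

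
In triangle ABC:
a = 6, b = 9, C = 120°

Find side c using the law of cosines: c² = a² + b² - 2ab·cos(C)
c² = 6² + 9² − 2·6·9·cos(120°)
cos(120°) ≈ -0.5
c² ≈ 36 + 81 − 108·(-0.5) ≈ 117 + 54 ≈ 171
c ≈ √171 ≈ 13.0767

c = 13.08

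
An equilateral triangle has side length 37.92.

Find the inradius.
r = Area/s with s the semi-perimeter.
Area = (√3/4)·37.92² = (√3/4)·1437.9264 ≈ 0.433013·1437.9264 ≈ 622.64
s = 3·37.92/2 = 56.88
r ≈ 622.64/56.88 ≈ 10.9466
(Equivalently r = side/(2√3) = 37.92/3.4641 ≈ 10.9466.)

r = 10.95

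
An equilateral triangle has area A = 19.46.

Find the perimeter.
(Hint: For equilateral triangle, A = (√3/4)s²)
A = (√3/4)s²  ⇒  s² = 4A/√3 = 4·19.46/√3 = 77.84/1.73205 ≈ 44.9409
s ≈ √44.9409 ≈ 6.7038
Perimeter = 3s ≈ 3·6.7038 ≈ 20.1114

Perimeter = 20.11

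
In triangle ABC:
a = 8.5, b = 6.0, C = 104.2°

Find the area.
Two sides and the included angle (SAS): A = ½·a·b·sin(C) = ½·8.5·6.0·sin(104.2°)
sin(104.2°) ≈ 0.969445
A ≈ ½·51·0.969445 = 25.5·0.969445 ≈ 24.7209

Area = 24.72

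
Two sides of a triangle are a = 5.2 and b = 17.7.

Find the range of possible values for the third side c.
Triangle inequality: |a − b| < c < a + b
|a − b| = |5.2 − 17.7| = 12.5
a + b = 5.2 + 17.7 = 22.9

12.5 < c < 22.9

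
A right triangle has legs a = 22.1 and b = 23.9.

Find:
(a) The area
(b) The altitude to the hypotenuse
(a) The legs are perpendicular, so Area = ½·a·b = ½·22.1·23.9 = ½·528.19 = 264.095
(b) Hypotenuse c = √(a² + b²) = √(488.41 + 571.21) = √1059.62 ≈ 32.5518
    Area = ½·c·h_c  ⇒  h_c = 2·Area/c = 528.19/32.5518 ≈ 16.2261

Area = 264.095, h_c = 16.23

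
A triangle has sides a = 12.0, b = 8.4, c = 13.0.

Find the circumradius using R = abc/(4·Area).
First find the area with Heron's formula.
s = (12.0 + 8.4 + 13.0)/2 = 16.7
Area = √(s(s−a)(s−b)(s−c)) = √(16.7·4.7·8.3·3.7) ≈ √2410.43 ≈ 49.0961
abc = 12.0·8.4·13.0 = 1310.4
R = abc/(4·Area) ≈ 1310.4/(4·49.0961) = 1310.4/196.384 ≈ 6.67263

R = 6.673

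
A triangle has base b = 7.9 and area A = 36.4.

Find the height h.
A = ½·b·h  ⇒  h = 2A/b = 2·36.4/7.9 = 72.8/7.9 ≈ 9.21519

h = 9.215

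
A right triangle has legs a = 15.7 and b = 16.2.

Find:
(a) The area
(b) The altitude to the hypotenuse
(a) The legs are perpendicular, so Area = ½·a·b = ½·15.7·16.2 = ½·254.34 = 127.17
(b) Hypotenuse c = √(a² + b²) = √(246.49 + 262.44) = √508.93 ≈ 22.5595
    Area = ½·c·h_c  ⇒  h_c = 2·Area/c = 254.34/22.5595 ≈ 11.2742

Area = 127.17, h_c = 11.27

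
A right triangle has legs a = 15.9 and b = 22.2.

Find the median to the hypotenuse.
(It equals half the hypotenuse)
Hypotenuse c = √(a² + b²) = √(252.81 + 492.84) = √745.65 ≈ 27.3066
Median to hypotenuse = c/2 ≈ 27.3066/2 ≈ 13.6533

Median = 13.65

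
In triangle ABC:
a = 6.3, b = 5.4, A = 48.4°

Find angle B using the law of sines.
a/sin(A) = b/sin(B)  ⇒  sin(B) = b·sin(A)/a = 5.4·sin(48.4°)/6.3
sin(48.4°) ≈ 0.747798
sin(B) ≈ 5.4·0.747798/6.3 ≈ 4.03811/6.3 ≈ 0.64097
B = arcsin(0.64097) ≈ 39.8642°
(Since b ≤ a we need B ≤ A, so the obtuse alternative 180° − 39.8642° ≈ 140.136° is rejected.)

B = 39.86°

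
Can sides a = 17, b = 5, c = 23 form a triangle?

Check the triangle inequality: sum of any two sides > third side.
a + b vs c: 17 + 5 = 22 ≤ 23  ✗
a + c vs b: 17 + 23 = 40 > 5  ✓
b + c vs a: 5 + 23 = 28 > 17  ✓

No: 17 + 5 = 22 is not > 23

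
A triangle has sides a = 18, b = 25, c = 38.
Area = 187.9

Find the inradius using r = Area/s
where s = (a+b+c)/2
s = (18 + 25 + 38)/2 = 81/2 = 40.5
r = Area/s = 187.9/40.5 ≈ 4.63951

r = 4.64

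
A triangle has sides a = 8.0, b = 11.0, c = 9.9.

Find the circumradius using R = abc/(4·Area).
First find the area with Heron's formula.
s = (8.0 + 11.0 + 9.9)/2 = 14.45
Area = √(s(s−a)(s−b)(s−c)) = √(14.45·6.45·3.45·4.55) ≈ √1463.05 ≈ 38.2498
abc = 8.0·11.0·9.9 = 871.2
R = abc/(4·Area) ≈ 871.2/(4·38.2498) = 871.2/152.999 ≈ 5.69415

R = 5.694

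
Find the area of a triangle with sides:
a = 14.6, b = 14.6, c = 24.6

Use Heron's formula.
s = (14.6 + 14.6 + 24.6)/2 = 53.8/2 = 26.9
s − a = 12.3, s − b = 12.3, s − c = 2.3
s(s−a)(s−b)(s−c) = 26.9·12.3·12.3·2.3 ≈ 9360.31
Area = √9360.31 ≈ 96.7487

Area = 96.75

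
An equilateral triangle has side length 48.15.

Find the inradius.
r = Area/s with s the semi-perimeter.
Area = (√3/4)·48.15² = (√3/4)·2318.4225 ≈ 0.433013·2318.4225 ≈ 1003.91
s = 3·48.15/2 = 72.225
r ≈ 1003.91/72.225 ≈ 13.8997
(Equivalently r = side/(2√3) = 48.15/3.4641 ≈ 13.8997.)

r = 13.9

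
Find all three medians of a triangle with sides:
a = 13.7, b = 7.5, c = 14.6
Median formula: m_a = ½√(2b² + 2c² − a²) (and cyclically). a² = 187.69, b² = 56.25, c² = 213.16.
m_a = ½√(2·56.25 + 2·213.16 − 187.69) = ½√351.13 ≈ ½·18.7385 ≈ 9.36923
m_b = ½√(2·187.69 + 2·213.16 − 56.25) = ½√745.45 ≈ ½·27.3029 ≈ 13.6515
m_c = ½√(2·187.69 + 2·56.25 − 213.16) = ½√274.72 ≈ ½·16.5747 ≈ 8.28734

m_a = 9.369, m_b = 13.65, m_c = 8.287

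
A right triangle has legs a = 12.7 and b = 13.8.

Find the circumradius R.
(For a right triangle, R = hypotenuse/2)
Hypotenuse c = √(a² + b²) = √(161.29 + 190.44) = √351.73 ≈ 18.7545
R = c/2 ≈ 18.7545/2 ≈ 9.37723

R = 9.377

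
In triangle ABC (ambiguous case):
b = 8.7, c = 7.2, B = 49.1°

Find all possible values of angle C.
b/sin(B) = c/sin(C)  ⇒  sin(C) = c·sin(B)/b = 7.2·sin(49.1°)/8.7
sin(49.1°) ≈ 0.755853
sin(C) ≈ 7.2·0.755853/8.7 ≈ 5.44214/8.7 ≈ 0.625534
Candidate 1: C₁ = arcsin(0.625534) ≈ 38.7214°  →  A = 180° − 49.1° − 38.7214° ≈ 92.1786° > 0, valid
Candidate 2: C₂ = 180° − C₁ ≈ 141.279°  →  A = 180° − 49.1° − 141.279° ≈ -10.3786° ≤ 0, not a valid triangle

C = 38.72° (one solution)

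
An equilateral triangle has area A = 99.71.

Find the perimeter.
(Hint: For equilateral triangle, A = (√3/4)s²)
A = (√3/4)s²  ⇒  s² = 4A/√3 = 4·99.71/√3 = 398.84/1.73205 ≈ 230.27
s ≈ √230.27 ≈ 15.1747
Perimeter = 3s ≈ 3·15.1747 ≈ 45.524

Perimeter = 45.52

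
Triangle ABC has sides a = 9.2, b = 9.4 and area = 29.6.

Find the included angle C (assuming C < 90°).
Area = ½·a·b·sin(C)  ⇒  sin(C) = 2·Area/(a·b) = 2·29.6/(9.2·9.4) = 59.2/86.48 ≈ 0.684551
C = arcsin(0.684551) ≈ 43.2003° (taking the acute solution since C < 90°)

C = 43.2°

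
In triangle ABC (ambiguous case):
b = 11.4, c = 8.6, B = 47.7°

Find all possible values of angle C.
b/sin(B) = c/sin(C)  ⇒  sin(C) = c·sin(B)/b = 8.6·sin(47.7°)/11.4
sin(47.7°) ≈ 0.739631
sin(C) ≈ 8.6·0.739631/11.4 ≈ 6.36083/11.4 ≈ 0.557967
Candidate 1: C₁ = arcsin(0.557967) ≈ 33.9153°  →  A = 180° − 47.7° − 33.9153° ≈ 98.3847° > 0, valid
Candidate 2: C₂ = 180° − C₁ ≈ 146.085°  →  A = 180° − 47.7° − 146.085° ≈ -13.7847° ≤ 0, not a valid triangle

C = 33.92° (one solution)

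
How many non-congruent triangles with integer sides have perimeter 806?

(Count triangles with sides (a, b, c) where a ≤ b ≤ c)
Let a ≤ b ≤ c with a + b + c = 806. The only binding inequality is a + b > c, i.e. 806 − c > c, so c < 806/2; and c ≥ 806/3 since c is the largest side.
So 269 ≤ c ≤ 402. For each c, b runs from ⌈(806 − c)/2⌉ up to c (then a = 806 − b − c satisfies 1 ≤ a ≤ b automatically), giving c − ⌈(806 − c)/2⌉ + 1 choices.
Summing over c: 1 + 3 + 4 + 6 + … + 199 + 201  (134 terms, c = 269, …, 402) = 13534
Check (closed form: nearest integer to p²/48 for even p, (p+3)²/48 for odd p): 806²/48 = 649636/48 ≈ 13534.08 → 13534

13534 triangles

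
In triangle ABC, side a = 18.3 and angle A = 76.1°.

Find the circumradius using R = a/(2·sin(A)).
R = a/(2·sin(A)) = 18.3/(2·sin(76.1°))
sin(76.1°) ≈ 0.970716
R ≈ 18.3/(2·0.970716) = 18.3/1.94143 ≈ 9.42603

R = 9.426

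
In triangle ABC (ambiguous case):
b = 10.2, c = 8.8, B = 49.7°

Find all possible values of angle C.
b/sin(B) = c/sin(C)  ⇒  sin(C) = c·sin(B)/b = 8.8·sin(49.7°)/10.2
sin(49.7°) ≈ 0.762668
sin(C) ≈ 8.8·0.762668/10.2 ≈ 6.71148/10.2 ≈ 0.657988
Candidate 1: C₁ = arcsin(0.657988) ≈ 41.1466°  →  A = 180° − 49.7° − 41.1466° ≈ 89.1534° > 0, valid
Candidate 2: C₂ = 180° − C₁ ≈ 138.853°  →  A = 180° − 49.7° − 138.853° ≈ -8.5534° ≤ 0, not a valid triangle

C = 41.15° (one solution)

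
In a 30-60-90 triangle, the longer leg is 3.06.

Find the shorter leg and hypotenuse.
In a 30-60-90 triangle the sides are in ratio 1 : √3 : 2, so short leg = long leg/√3 and hypotenuse = 2·(short leg).
Short leg = 3.06/√3 ≈ 3.06/1.73205 ≈ 1.76669
Hypotenuse = 2·1.76669 ≈ 3.53338

Short leg = 1.767, Hypotenuse = 3.533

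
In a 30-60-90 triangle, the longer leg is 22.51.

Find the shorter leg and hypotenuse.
In a 30-60-90 triangle the sides are in ratio 1 : √3 : 2, so short leg = long leg/√3 and hypotenuse = 2·(short leg).
Short leg = 22.51/√3 ≈ 22.51/1.73205 ≈ 12.9962
Hypotenuse = 2·12.9962 ≈ 25.9923

Short leg = 13, Hypotenuse = 25.99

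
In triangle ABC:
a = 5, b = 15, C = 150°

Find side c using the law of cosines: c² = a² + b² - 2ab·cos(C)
c² = 5² + 15² − 2·5·15·cos(150°)
cos(150°) ≈ -0.866025
c² ≈ 25 + 225 − 150·(-0.866025) ≈ 250 + 129.904 ≈ 379.904
c ≈ √379.904 ≈ 19.4911

c = 19.49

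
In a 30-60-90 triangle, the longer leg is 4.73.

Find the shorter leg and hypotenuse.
In a 30-60-90 triangle the sides are in ratio 1 : √3 : 2, so short leg = long leg/√3 and hypotenuse = 2·(short leg).
Short leg = 4.73/√3 ≈ 4.73/1.73205 ≈ 2.73087
Hypotenuse = 2·2.73087 ≈ 5.46173

Short leg = 2.731, Hypotenuse = 5.462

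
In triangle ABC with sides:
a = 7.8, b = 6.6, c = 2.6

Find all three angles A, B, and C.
Law of cosines for each angle (a² = 60.84, b² = 43.56, c² = 6.76):
cos(A) = (b² + c² − a²)/(2bc) = (43.56 + 6.76 − 60.84)/(2·6.6·2.6) = -10.52/34.32 ≈ -0.306527  ⇒  A ≈ 107.85°
cos(B) = (a² + c² − b²)/(2ac) = (60.84 + 6.76 − 43.56)/(2·7.8·2.6) = 24.04/40.56 ≈ 0.592702  ⇒  B ≈ 53.651°
cos(C) = (a² + b² − c²)/(2ab) = (60.84 + 43.56 − 6.76)/(2·7.8·6.6) = 97.64/102.96 ≈ 0.948329  ⇒  C ≈ 18.499°
Check: A + B + C ≈ 180°

A = 107.9°, B = 53.65°, C = 18.5°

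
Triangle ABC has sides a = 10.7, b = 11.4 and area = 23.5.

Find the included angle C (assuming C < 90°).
Area = ½·a·b·sin(C)  ⇒  sin(C) = 2·Area/(a·b) = 2·23.5/(10.7·11.4) = 47/121.98 ≈ 0.385309
C = arcsin(0.385309) ≈ 22.6629° (taking the acute solution since C < 90°)

C = 22.66°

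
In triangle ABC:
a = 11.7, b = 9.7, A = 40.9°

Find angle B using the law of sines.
a/sin(A) = b/sin(B)  ⇒  sin(B) = b·sin(A)/a = 9.7·sin(40.9°)/11.7
sin(40.9°) ≈ 0.654741
sin(B) ≈ 9.7·0.654741/11.7 ≈ 6.35099/11.7 ≈ 0.542819
B = arcsin(0.542819) ≈ 32.8758°
(Since b ≤ a we need B ≤ A, so the obtuse alternative 180° − 32.8758° ≈ 147.124° is rejected.)

B = 32.88°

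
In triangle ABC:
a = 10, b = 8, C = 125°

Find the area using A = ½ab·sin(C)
A = ½·a·b·sin(C) = ½·10·8·sin(125°)
sin(125°) ≈ 0.819152
A ≈ ½·80·0.819152 = 40·0.819152 ≈ 32.7661

Area = 32.77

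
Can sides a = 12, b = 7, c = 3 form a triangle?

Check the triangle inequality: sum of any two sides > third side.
a + b vs c: 12 + 7 = 19 > 3  ✓
a + c vs b: 12 + 3 = 15 > 7  ✓
b + c vs a: 7 + 3 = 10 ≤ 12  ✗

No: 7 + 3 = 10 is not > 12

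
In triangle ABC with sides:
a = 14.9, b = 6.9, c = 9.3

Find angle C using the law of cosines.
c² = a² + b² − 2ab·cos(C)  ⇒  cos(C) = (a² + b² − c²)/(2ab)
cos(C) = (14.9² + 6.9² − 9.3²)/(2·14.9·6.9) = (222.01 + 47.61 − 86.49)/205.62 = 183.13/205.62 ≈ 0.890623
C = arccos(0.890623) ≈ 27.0483°

C = 27.05°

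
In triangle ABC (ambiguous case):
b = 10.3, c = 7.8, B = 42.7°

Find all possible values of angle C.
b/sin(B) = c/sin(C)  ⇒  sin(C) = c·sin(B)/b = 7.8·sin(42.7°)/10.3
sin(42.7°) ≈ 0.67816
sin(C) ≈ 7.8·0.67816/10.3 ≈ 5.28965/10.3 ≈ 0.513558
Candidate 1: C₁ = arcsin(0.513558) ≈ 30.9011°  →  A = 180° − 42.7° − 30.9011° ≈ 106.399° > 0, valid
Candidate 2: C₂ = 180° − C₁ ≈ 149.099°  →  A = 180° − 42.7° − 149.099° ≈ -11.7989° ≤ 0, not a valid triangle

C = 30.9° (one solution)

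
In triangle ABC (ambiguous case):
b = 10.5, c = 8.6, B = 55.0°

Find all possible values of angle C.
b/sin(B) = c/sin(C)  ⇒  sin(C) = c·sin(B)/b = 8.6·sin(55.0°)/10.5
sin(55.0°) ≈ 0.819152
sin(C) ≈ 8.6·0.819152/10.5 ≈ 7.04471/10.5 ≈ 0.670925
Candidate 1: C₁ = arcsin(0.670925) ≈ 42.1385°  →  A = 180° − 55.0° − 42.1385° ≈ 82.8615° > 0, valid
Candidate 2: C₂ = 180° − C₁ ≈ 137.862°  →  A = 180° − 55.0° − 137.862° ≈ -12.8615° ≤ 0, not a valid triangle

C = 42.14° (one solution)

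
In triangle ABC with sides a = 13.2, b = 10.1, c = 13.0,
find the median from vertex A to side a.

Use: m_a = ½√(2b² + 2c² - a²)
m_a = ½√(2·10.1² + 2·13.0² − 13.2²) = ½√(2·102.01 + 2·169 − 174.24) = ½√(204.02 + 338 − 174.24) = ½√367.78
√367.78 ≈ 19.1776, so m_a ≈ 9.5888

m_a = 9.589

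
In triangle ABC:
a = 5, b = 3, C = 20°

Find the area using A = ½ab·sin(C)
A = ½·a·b·sin(C) = ½·5·3·sin(20°)
sin(20°) ≈ 0.34202
A ≈ ½·15·0.34202 = 7.5·0.34202 ≈ 2.56515

Area = 2.565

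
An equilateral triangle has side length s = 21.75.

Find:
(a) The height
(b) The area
(a) The height splits the triangle into two 30-60-90 halves: h = s·√3/2 = 21.75·1.73205/2 ≈ 37.6721/2 ≈ 18.8361
(b) Area = (√3/4)·s² = (√3/4)·21.75² = (√3/4)·473.0625 ≈ 0.433013·473.0625 ≈ 204.842

Height = 18.84, Area = 204.8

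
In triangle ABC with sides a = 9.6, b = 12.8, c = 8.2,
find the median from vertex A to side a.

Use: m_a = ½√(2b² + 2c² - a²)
m_a = ½√(2·12.8² + 2·8.2² − 9.6²) = ½√(2·163.84 + 2·67.24 − 92.16) = ½√(327.68 + 134.48 − 92.16) = ½√370
√370 ≈ 19.2354, so m_a ≈ 9.61769

m_a = 9.618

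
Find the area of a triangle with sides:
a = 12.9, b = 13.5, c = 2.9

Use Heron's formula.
s = (12.9 + 13.5 + 2.9)/2 = 29.3/2 = 14.65
s − a = 1.75, s − b = 1.15, s − c = 11.75
s(s−a)(s−b)(s−c) = 14.65·1.75·1.15·11.75 ≈ 346.427
Area = √346.427 ≈ 18.6125

Area = 18.61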